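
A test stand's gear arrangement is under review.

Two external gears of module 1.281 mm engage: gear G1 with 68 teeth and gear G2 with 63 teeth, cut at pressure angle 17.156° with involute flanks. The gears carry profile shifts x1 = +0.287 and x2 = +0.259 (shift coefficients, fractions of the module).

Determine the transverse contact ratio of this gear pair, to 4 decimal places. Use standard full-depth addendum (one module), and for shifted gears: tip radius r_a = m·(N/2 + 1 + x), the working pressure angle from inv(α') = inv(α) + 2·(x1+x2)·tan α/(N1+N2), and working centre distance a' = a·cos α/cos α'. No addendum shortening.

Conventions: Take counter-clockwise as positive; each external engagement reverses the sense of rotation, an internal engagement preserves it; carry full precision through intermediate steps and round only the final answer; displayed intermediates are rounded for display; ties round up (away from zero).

1.8909

topology: single-mesh involute geometry — m = 1.281, 68T/63T pair
base radii: r_b1 = 41.616072, r_b2 = 38.556067
tip radii: r_a1 = 45.202647, r_a2 = 41.964279
inv(α') = inv(17.156°) + 2·(+0.287+0.259)·tan α/(68+63) = 0.01185506  ⇒  α' = 18.57422°
a' = a·cos α / cos α' = 83.9055·cos 17.156°/cos 18.57422° = 84.577635
action lengths: √(r_a1²−r_b1²) = 17.646015, √(r_a2²−r_b2²) = 16.565942
base pitch p_b = π·m·cos α = 3.845316
CR = (17.646015 + 16.565942 − 84.577635·sin 18.57422°)/3.845316 = 1.890923
contact ratio ≈ 1.8909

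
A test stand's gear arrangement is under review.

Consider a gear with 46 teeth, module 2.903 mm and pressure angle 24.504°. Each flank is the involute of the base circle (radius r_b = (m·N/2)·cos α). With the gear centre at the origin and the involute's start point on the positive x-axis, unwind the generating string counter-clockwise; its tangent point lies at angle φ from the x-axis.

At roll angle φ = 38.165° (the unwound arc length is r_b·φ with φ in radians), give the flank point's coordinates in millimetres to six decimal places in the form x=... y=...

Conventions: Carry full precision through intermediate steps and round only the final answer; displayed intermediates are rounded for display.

class = single-mesh tooth geometry [base-circle involute, m = 2.903, 46T]
pitch radius r_p = m·N/2 = 2.903·46/2 = 66.769000
base radius r_b = r_p·cos α = 66.769000·cos 24.504° = 60.755271
roll angle φ = 38.165° = 0.66610491 rad
x = r_b·(cos φ + φ·sin φ) = 72.775066
y = r_b·(sin φ − φ·cos φ) = 5.723970

x=72.775066 y=5.723970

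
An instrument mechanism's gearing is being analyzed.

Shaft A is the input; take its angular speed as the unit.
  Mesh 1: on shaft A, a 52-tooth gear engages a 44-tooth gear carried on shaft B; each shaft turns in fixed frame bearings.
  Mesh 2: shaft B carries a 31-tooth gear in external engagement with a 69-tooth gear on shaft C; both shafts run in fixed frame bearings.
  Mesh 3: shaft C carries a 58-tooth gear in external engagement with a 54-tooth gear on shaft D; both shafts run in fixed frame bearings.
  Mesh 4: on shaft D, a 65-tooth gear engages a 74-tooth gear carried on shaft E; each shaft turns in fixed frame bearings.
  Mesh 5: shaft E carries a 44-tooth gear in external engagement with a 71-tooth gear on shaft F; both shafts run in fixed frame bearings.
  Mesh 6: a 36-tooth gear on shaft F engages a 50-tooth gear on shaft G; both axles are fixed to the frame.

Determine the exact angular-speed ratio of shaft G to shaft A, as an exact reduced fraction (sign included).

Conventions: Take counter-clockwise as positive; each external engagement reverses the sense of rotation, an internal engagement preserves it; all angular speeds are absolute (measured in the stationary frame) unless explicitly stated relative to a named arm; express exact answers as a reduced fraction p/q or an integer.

class = fixed-axis compound train [6 meshes; 6 ratios multiply, 6 sense flips]
mesh 1 [52T→44T]: running ratio 13/11, sense −
mesh 2 [31T→69T]: running ratio 403/759, sense +
mesh 3 [58T→54T]: running ratio 11687/20493, sense −
mesh 4 [65T→74T]: running ratio 759655/1516482, sense +
mesh 5 [44T→71T]: running ratio 1519310/4894101, sense −
mesh 6 [36T→50T]: running ratio 607724/2718945, sense +
ω_out/ω_in = 607724/2718945

607724/2718945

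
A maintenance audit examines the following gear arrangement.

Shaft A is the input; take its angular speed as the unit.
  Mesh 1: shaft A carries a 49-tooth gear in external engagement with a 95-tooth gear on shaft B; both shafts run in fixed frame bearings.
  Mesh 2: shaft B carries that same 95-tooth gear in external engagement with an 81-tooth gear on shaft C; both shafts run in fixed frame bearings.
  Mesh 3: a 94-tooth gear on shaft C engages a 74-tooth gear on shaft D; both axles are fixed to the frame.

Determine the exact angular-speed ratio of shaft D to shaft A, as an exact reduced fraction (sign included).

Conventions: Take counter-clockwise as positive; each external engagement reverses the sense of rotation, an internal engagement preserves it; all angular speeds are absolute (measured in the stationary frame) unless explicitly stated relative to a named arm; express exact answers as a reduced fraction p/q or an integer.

class = fixed-axis compound train [3 meshes; 3 ratios multiply, 3 sense flips]
mesh 1 [49T→95T]: running ratio 49/95, sense −
mesh 2 [95T→81T]: running ratio 49/81, sense +
mesh 3 [94T→74T]: running ratio 2303/2997, sense −
ω_out/ω_in = -2303/2997

-2303/2997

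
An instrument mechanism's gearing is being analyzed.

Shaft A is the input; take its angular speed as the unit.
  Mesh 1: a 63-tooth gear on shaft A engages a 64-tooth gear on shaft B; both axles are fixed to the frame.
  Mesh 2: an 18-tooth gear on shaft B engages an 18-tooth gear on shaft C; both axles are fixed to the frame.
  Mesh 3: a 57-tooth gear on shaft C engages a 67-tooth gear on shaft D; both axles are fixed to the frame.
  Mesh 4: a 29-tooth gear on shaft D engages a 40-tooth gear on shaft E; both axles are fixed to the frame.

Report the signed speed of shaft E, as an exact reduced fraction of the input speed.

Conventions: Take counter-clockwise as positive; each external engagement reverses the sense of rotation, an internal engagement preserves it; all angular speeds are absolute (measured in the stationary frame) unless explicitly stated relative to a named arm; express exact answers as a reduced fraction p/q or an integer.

4-mesh fixed-axis compound train (all bearings frame-fixed)
mesh 1 [63T→64T]: |ω|/ω_in = 1×63/64 = 63/64, sense flips to −
mesh 2 [18T→18T]: |ω|/ω_in = (63/64)×18/18 = 63/64, sense flips to +
mesh 3 [57T→67T]: |ω|/ω_in = (63/64)×57/67 = 3591/4288, sense flips to −
mesh 4 [29T→40T]: |ω|/ω_in = (3591/4288)×29/40 = 104139/171520, sense flips to +
signed output speed (× input speed) = 104139/171520

104139/171520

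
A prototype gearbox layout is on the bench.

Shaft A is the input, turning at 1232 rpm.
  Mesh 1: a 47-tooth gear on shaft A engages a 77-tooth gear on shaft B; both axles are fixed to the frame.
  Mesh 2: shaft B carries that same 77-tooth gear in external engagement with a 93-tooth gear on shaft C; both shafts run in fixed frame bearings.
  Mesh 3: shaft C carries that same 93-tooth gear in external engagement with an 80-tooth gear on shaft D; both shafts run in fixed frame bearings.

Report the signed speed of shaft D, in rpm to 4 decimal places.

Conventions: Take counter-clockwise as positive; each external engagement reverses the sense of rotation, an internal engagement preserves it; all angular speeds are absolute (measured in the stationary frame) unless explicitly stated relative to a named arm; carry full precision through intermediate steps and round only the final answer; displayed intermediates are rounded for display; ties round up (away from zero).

topology: fixed-axis compound train — 3 meshes, A→D
mesh 1 [47T→77T]: ω = 1232.0000×47/77 = 752.0000 rpm, sense flips to −
mesh 2 [77T→93T]: ω = 752.0000×77/93 = 622.6237 rpm, sense flips to +
mesh 3 [93T→80T]: ω = 622.6237×93/80 = 723.8000 rpm, sense flips to −
signed output speed = -723.8000 rpm

-723.8000 rpm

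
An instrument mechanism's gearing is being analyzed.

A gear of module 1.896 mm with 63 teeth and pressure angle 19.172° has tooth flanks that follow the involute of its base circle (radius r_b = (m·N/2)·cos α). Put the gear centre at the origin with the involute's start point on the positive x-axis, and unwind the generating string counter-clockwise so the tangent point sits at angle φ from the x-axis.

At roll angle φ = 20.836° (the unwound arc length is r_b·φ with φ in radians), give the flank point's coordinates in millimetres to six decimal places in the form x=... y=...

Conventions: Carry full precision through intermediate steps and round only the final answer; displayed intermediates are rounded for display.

recognized (one wheel, involute flank): single-mesh tooth geometry, m = 1.896, N = 63
pitch radius r_p = m·N/2 = 1.896·63/2 = 59.724000
base radius r_b = r_p·cos α = 59.724000·cos 19.172° = 56.411526
roll angle φ = 20.836° = 0.36365680 rad
x = r_b·(cos φ + φ·sin φ) = 60.019213
y = r_b·(sin φ − φ·cos φ) = 0.892416

x=60.019213 y=0.892416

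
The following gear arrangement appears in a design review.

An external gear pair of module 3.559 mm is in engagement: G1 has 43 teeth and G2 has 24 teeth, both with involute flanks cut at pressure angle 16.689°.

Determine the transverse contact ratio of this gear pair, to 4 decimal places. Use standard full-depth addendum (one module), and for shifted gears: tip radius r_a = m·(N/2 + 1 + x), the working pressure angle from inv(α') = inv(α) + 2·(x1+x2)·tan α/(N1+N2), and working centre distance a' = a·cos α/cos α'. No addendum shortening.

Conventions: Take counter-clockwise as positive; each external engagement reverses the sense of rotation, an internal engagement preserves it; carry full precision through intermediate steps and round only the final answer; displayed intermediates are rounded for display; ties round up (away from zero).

single-mesh involute tooth geometry (43T engaging 24T at module 3.559)
base radii: r_b1 = 73.295361, r_b2 = 40.909039
tip radii: r_a1 = 80.077500, r_a2 = 46.267000
no profile shift: α' = α, a' = a
action lengths: √(r_a1²−r_b1²) = 32.252071, √(r_a2²−r_b2²) = 21.612169
base pitch p_b = π·m·cos α = 10.709961
CR = (32.252071 + 21.612169 − 119.226500·sin 16.68900°)/10.709961 = 1.832423
contact ratio ≈ 1.8324

1.8324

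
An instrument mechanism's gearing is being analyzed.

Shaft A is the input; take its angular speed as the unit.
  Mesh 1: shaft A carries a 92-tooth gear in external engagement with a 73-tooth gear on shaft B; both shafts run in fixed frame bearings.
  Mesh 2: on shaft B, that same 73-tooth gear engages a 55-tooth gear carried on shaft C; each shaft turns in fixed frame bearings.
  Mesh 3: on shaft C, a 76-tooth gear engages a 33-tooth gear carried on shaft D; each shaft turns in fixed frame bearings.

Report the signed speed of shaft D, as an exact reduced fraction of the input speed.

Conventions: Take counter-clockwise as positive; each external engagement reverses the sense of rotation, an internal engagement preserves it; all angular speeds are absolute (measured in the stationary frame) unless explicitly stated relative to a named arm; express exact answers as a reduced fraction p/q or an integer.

3-mesh fixed-axis compound train (all bearings frame-fixed)
mesh 1 [92T→73T]: |ω|/ω_in = 1×92/73 = 92/73, sense flips to −
mesh 2 [73T→55T]: |ω|/ω_in = (92/73)×73/55 = 92/55, sense flips to +
mesh 3 [76T→33T]: |ω|/ω_in = (92/55)×76/33 = 6992/1815, sense flips to −
signed output speed (× input speed) = -6992/1815

-6992/1815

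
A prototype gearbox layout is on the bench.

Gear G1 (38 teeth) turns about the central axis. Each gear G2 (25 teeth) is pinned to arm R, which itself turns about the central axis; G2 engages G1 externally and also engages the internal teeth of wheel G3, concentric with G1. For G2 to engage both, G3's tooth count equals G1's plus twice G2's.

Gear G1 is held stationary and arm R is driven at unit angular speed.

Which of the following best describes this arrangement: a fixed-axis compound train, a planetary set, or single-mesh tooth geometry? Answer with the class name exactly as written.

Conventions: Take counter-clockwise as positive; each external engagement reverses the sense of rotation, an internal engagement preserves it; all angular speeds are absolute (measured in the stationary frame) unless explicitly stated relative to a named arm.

recognized (axles ride arm R): planetary set, 38/25/88 teeth
classification: planetary set

planetary set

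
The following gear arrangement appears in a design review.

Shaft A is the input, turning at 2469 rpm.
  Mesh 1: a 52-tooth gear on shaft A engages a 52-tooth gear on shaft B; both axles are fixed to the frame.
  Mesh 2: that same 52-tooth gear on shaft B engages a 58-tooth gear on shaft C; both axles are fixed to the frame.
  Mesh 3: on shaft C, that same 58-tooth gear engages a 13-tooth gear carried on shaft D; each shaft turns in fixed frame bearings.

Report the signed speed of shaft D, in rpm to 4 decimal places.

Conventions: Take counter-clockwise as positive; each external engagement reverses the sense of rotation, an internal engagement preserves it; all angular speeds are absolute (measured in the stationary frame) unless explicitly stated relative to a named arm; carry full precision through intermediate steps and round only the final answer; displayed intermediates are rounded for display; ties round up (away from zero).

-9876.0000 rpm

class = fixed-axis compound train [3 meshes; 3 ratios multiply, 3 sense flips]
mesh 1 [52T→52T]: ω = 2469.0000×52/52 = 2469.0000 rpm, sense flips to −
mesh 2 [52T→58T]: ω = 2469.0000×52/58 = 2213.5862 rpm, sense flips to +
mesh 3 [58T→13T]: ω = 2213.5862×58/13 = 9876.0000 rpm, sense flips to −
signed output speed = -9876.0000 rpm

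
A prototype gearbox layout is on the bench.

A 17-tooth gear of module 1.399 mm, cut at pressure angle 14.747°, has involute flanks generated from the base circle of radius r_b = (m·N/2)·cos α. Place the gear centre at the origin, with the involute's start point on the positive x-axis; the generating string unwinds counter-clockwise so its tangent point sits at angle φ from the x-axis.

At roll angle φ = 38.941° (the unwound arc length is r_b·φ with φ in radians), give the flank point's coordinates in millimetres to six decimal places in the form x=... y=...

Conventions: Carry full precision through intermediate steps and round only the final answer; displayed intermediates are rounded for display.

recognized (one wheel, involute flank): single-mesh tooth geometry, m = 1.399, N = 17
pitch radius r_p = m·N/2 = 1.399·17/2 = 11.891500
base radius r_b = r_p·cos α = 11.891500·cos 14.747° = 11.499785
roll angle φ = 38.941° = 0.67964866 rad
x = r_b·(cos φ + φ·sin φ) = 13.856853
y = r_b·(sin φ − φ·cos φ) = 1.148753

x=13.856853 y=1.148753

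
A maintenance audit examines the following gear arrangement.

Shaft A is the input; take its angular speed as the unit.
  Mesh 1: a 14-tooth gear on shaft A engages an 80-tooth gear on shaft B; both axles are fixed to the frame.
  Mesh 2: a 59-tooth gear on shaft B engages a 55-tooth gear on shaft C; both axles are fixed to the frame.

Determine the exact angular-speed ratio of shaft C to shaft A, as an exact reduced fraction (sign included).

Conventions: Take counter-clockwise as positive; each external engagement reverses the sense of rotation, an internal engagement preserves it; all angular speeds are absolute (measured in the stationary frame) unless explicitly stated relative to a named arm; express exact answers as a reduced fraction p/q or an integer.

class = fixed-axis compound train [2 meshes; 2 ratios multiply, 2 sense flips]
mesh 1 [14T→80T]: running ratio 7/40, sense −
mesh 2 [59T→55T]: running ratio 413/2200, sense +
ω_out/ω_in = 413/2200

413/2200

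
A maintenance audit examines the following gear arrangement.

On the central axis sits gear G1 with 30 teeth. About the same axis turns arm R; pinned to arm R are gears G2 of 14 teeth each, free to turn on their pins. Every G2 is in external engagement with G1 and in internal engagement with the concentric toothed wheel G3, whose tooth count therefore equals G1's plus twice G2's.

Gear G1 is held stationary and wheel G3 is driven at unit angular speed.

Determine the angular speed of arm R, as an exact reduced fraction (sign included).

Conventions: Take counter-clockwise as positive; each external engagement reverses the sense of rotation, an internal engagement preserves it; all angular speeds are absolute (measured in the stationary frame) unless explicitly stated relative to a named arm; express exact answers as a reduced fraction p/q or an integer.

recognized (axles ride arm R): planetary set, 30/14/58 teeth
ring teeth: 30 + 2·14 = 58
30(ω_sun−ω_arm) = −58(ω_ring−ω_arm),  ω_sun = 0, ω_ring = 1
30(0−ω_arm) = −58(1−ω_arm)  ⇒  88·ω_arm = 58  ⇒  ω_arm = 29/44
exact speed ratio = 29/44

29/44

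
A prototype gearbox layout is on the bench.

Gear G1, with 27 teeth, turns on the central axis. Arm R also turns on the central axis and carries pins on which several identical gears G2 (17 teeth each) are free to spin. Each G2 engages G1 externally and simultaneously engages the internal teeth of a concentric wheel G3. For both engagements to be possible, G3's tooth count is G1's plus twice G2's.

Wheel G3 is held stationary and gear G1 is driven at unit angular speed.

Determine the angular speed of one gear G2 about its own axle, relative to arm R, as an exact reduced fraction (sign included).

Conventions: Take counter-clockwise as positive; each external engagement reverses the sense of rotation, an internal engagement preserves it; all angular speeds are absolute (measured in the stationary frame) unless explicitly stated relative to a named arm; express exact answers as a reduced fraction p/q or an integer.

-1647/1496

planetary set (27T centre, 17T on arm, 61T internal) — Willis relation
ring teeth: 27 + 2·17 = 61
27(ω_sun−ω_arm) = −61(ω_ring−ω_arm),  ω_ring = 0, ω_sun = 1
27(1−ω_arm) = −61(0−ω_arm)  ⇒  88·ω_arm = 27  ⇒  ω_arm = 27/88
sun–planet mesh: 27·(1−27/88) = −17·(ω_p−ω_arm)  ⇒  ω_p−ω_arm = -1647/1496
exact speed ratio = -1647/1496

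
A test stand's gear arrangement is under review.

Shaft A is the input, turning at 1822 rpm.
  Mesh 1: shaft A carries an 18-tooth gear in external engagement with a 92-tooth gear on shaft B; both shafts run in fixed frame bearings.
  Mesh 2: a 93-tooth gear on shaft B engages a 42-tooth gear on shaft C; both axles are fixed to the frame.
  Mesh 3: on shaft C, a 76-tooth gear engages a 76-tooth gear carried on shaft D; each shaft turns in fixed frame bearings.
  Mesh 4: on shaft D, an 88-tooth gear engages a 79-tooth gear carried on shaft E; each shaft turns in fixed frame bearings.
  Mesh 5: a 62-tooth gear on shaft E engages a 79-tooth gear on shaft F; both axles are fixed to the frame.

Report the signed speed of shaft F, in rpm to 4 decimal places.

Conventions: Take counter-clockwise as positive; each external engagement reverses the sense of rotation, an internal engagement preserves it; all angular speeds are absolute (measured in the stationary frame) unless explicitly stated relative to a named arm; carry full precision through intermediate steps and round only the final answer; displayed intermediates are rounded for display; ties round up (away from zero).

-690.0601 rpm

5-mesh fixed-axis compound train (all bearings frame-fixed)
mesh 1 [18T→92T]: ω = 1822.0000×18/92 = 356.4783 rpm, sense flips to −
mesh 2 [93T→42T]: ω = 356.4783×93/42 = 789.3447 rpm, sense flips to +
mesh 3 [76T→76T]: ω = 789.3447×76/76 = 789.3447 rpm, sense flips to −
mesh 4 [88T→79T]: ω = 789.3447×88/79 = 879.2701 rpm, sense flips to +
mesh 5 [62T→79T]: ω = 879.2701×62/79 = 690.0601 rpm, sense flips to −
signed output speed = -690.0601 rpm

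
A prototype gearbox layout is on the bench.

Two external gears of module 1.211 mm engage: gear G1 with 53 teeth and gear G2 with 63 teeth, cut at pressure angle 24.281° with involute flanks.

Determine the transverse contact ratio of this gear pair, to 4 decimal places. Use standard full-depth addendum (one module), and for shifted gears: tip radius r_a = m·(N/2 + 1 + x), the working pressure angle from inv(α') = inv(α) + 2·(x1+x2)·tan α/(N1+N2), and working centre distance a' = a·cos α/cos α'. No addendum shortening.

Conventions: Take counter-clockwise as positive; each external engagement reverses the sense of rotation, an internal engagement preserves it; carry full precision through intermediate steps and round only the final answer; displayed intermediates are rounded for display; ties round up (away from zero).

1.5775

topology: single-mesh involute geometry — m = 1.211, 53T/63T pair
base radii: r_b1 = 29.252676, r_b2 = 34.772049
tip radii: r_a1 = 33.302500, r_a2 = 39.357500
no profile shift: α' = α, a' = a
action lengths: √(r_a1²−r_b1²) = 15.916578, √(r_a2²−r_b2²) = 18.436850
base pitch p_b = π·m·cos α = 3.467924
CR = (15.916578 + 18.436850 − 70.238000·sin 24.28100°)/3.467924 = 1.577518
contact ratio ≈ 1.5775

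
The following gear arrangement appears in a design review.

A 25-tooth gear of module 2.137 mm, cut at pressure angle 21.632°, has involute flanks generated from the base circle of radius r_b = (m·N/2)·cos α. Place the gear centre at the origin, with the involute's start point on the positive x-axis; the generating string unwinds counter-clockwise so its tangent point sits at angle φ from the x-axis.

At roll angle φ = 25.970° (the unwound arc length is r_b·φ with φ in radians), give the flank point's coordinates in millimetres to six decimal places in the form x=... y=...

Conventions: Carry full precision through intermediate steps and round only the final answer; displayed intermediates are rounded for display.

x=27.252373 y=0.755049

class = single-mesh tooth geometry [base-circle involute, m = 2.137, 25T]
pitch radius r_p = m·N/2 = 2.137·25/2 = 26.712500
base radius r_b = r_p·cos α = 26.712500·cos 21.632° = 24.831158
roll angle φ = 25.970° = 0.45326201 rad
x = r_b·(cos φ + φ·sin φ) = 27.252373
y = r_b·(sin φ − φ·cos φ) = 0.755049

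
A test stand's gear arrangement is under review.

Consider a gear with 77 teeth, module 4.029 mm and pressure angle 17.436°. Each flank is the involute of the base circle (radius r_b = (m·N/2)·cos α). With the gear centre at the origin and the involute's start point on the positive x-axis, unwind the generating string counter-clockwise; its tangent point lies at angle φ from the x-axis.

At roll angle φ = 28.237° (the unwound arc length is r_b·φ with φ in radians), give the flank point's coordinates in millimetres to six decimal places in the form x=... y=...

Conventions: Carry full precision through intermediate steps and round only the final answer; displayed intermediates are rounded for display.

single-mesh involute tooth geometry (77T wheel at module 4.029)
pitch radius r_p = m·N/2 = 4.029·77/2 = 155.116500
base radius r_b = r_p·cos α = 155.116500·cos 17.436° = 147.989245
roll angle φ = 28.237° = 0.49282862 rad
x = r_b·(cos φ + φ·sin φ) = 164.884450
y = r_b·(sin φ − φ·cos φ) = 5.762509

x=164.884450 y=5.762509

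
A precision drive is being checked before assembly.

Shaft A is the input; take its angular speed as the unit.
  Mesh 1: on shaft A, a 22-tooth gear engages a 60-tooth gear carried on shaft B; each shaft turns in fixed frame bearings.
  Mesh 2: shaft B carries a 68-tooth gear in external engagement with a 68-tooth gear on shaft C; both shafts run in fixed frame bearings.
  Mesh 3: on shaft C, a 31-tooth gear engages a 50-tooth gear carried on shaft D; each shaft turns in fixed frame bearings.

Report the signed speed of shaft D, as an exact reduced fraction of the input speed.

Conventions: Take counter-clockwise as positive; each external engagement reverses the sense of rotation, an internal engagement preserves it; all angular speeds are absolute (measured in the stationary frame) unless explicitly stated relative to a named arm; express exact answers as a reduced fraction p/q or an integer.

3-mesh fixed-axis compound train (all bearings frame-fixed)
mesh 1 [22T→60T]: |ω|/ω_in = 1×22/60 = 11/30, sense flips to −
mesh 2 [68T→68T]: |ω|/ω_in = (11/30)×68/68 = 11/30, sense flips to +
mesh 3 [31T→50T]: |ω|/ω_in = (11/30)×31/50 = 341/1500, sense flips to −
signed output speed (× input speed) = -341/1500

-341/1500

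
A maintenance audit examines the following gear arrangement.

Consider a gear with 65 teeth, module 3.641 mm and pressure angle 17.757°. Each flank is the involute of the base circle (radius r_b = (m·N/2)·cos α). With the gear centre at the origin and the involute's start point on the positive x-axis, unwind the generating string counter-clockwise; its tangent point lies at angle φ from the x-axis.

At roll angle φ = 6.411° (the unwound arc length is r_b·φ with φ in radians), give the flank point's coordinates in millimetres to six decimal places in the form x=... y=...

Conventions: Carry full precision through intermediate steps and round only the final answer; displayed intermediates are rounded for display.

x=113.398235 y=0.052559

class = single-mesh tooth geometry [base-circle involute, m = 3.641, 65T]
pitch radius r_p = m·N/2 = 3.641·65/2 = 118.332500
base radius r_b = r_p·cos α = 118.332500·cos 17.757° = 112.694968
roll angle φ = 6.411° = 0.11189306 rad
x = r_b·(cos φ + φ·sin φ) = 113.398235
y = r_b·(sin φ − φ·cos φ) = 0.052559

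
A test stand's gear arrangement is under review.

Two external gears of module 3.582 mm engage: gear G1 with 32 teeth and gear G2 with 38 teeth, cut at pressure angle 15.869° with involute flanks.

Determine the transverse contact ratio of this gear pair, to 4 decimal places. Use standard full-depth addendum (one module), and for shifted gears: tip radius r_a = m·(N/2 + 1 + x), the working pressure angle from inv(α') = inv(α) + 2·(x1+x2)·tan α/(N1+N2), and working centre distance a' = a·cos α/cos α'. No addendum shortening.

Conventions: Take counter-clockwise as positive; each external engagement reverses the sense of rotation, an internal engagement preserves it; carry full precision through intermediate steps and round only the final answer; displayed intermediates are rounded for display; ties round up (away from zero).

1.9107

recognized (one external pair, fixed centres): single-mesh tooth geometry, m = 3.582, N1 = 32, N2 = 38
base radii: r_b1 = 55.127805, r_b2 = 65.464268
tip radii: r_a1 = 60.894000, r_a2 = 71.640000
no profile shift: α' = α, a' = a
action lengths: √(r_a1²−r_b1²) = 25.865118, √(r_a2²−r_b2²) = 29.098439
base pitch p_b = π·m·cos α = 10.824319
CR = (25.865118 + 29.098439 − 125.370000·sin 15.86900°)/10.824319 = 1.910747
contact ratio ≈ 1.9107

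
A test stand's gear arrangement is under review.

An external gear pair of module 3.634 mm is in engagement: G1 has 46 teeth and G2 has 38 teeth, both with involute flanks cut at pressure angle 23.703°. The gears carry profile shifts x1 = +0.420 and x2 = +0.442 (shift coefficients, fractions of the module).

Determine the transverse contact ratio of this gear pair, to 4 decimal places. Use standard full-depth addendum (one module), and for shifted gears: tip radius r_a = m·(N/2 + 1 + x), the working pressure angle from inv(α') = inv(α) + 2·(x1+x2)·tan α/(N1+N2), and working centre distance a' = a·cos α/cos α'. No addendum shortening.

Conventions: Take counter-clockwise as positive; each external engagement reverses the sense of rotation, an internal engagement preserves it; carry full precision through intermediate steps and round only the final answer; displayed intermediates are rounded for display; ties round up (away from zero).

topology: single-mesh involute geometry — m = 3.634, 46T/38T pair
base radii: r_b1 = 76.531152, r_b2 = 63.221386
tip radii: r_a1 = 88.742280, r_a2 = 74.286228
inv(α') = inv(23.703°) + 2·(+0.420+0.442)·tan α/(46+38) = 0.03434697  ⇒  α' = 26.09593°
a' = a·cos α / cos α' = 152.6280·cos 23.703°/cos 26.09593° = 155.616243
action lengths: √(r_a1²−r_b1²) = 44.924104, √(r_a2²−r_b2²) = 39.006410
base pitch p_b = π·m·cos α = 10.453465
CR = (44.924104 + 39.006410 − 155.616243·sin 26.09593°)/10.453465 = 1.480730
contact ratio ≈ 1.4807

1.4807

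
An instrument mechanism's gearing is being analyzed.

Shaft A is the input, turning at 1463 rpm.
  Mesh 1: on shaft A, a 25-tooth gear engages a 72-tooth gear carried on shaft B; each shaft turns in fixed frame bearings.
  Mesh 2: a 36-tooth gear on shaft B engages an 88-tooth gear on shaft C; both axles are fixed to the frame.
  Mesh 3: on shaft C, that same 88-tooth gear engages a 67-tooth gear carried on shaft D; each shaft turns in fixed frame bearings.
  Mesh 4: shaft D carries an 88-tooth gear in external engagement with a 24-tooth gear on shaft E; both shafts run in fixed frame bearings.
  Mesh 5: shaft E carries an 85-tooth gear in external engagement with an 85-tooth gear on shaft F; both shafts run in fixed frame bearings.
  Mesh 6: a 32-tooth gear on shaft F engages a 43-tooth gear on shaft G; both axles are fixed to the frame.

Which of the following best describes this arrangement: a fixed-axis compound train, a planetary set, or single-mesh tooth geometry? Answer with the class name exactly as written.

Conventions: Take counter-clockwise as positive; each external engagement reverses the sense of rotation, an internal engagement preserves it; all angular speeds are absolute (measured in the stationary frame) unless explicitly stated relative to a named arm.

fixed-axis compound train

6-mesh fixed-axis compound train (all bearings frame-fixed)
classification: fixed-axis compound train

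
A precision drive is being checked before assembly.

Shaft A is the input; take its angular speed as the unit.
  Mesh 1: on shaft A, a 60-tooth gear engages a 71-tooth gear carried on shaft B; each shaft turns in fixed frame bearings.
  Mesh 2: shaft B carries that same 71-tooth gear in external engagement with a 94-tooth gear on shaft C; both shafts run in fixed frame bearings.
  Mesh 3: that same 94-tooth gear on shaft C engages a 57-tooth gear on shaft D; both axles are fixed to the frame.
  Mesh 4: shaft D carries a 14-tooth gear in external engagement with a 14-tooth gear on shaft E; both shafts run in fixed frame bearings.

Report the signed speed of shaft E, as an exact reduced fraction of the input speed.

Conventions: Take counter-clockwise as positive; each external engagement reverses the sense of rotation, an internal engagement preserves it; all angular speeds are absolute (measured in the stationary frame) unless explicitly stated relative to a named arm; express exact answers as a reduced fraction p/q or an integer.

4-mesh fixed-axis compound train (all bearings frame-fixed)
mesh 1 [60T→71T]: |ω|/ω_in = 1×60/71 = 60/71, sense flips to −
mesh 2 [71T→94T]: |ω|/ω_in = (60/71)×71/94 = 30/47, sense flips to +
mesh 3 [94T→57T]: |ω|/ω_in = (30/47)×94/57 = 20/19, sense flips to −
mesh 4 [14T→14T]: |ω|/ω_in = (20/19)×14/14 = 20/19, sense flips to +
signed output speed (× input speed) = 20/19

20/19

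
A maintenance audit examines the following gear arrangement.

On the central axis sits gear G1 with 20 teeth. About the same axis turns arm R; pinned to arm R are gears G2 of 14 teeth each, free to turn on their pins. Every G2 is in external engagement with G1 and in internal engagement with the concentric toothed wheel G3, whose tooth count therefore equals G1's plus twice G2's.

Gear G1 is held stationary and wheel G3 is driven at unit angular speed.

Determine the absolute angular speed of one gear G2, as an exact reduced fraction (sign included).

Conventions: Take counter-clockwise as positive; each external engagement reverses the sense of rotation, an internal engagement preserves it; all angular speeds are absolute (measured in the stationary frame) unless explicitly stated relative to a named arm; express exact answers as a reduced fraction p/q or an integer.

12/7

topology: planetary set — G1 20T / G2 14T / G3 48T, arm = carrier (Willis)
ring teeth: 20 + 2·14 = 48
20(ω_sun−ω_arm) = −48(ω_ring−ω_arm),  ω_sun = 0, ω_ring = 1
20(0−ω_arm) = −48(1−ω_arm)  ⇒  68·ω_arm = 48  ⇒  ω_arm = 12/17
sun–planet mesh: 20·(0−12/17) = −14·(ω_p−ω_arm)  ⇒  ω_p−ω_arm = 120/119
ω_p = 12/17 + 120/119 = 12/7
exact speed ratio = 12/7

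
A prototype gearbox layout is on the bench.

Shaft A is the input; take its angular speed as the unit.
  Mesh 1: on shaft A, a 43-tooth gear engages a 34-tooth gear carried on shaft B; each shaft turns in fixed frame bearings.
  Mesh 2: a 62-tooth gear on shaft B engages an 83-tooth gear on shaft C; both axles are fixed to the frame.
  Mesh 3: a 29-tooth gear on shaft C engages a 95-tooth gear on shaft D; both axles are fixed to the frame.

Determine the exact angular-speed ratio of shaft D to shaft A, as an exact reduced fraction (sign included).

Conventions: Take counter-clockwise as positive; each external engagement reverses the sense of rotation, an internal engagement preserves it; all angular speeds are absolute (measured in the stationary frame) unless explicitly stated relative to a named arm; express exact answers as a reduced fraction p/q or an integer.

-38657/134045

class = fixed-axis compound train [3 meshes; 3 ratios multiply, 3 sense flips]
mesh 1 [43T→34T]: running ratio 43/34, sense −
mesh 2 [62T→83T]: running ratio 1333/1411, sense +
mesh 3 [29T→95T]: running ratio 38657/134045, sense −
ω_out/ω_in = -38657/134045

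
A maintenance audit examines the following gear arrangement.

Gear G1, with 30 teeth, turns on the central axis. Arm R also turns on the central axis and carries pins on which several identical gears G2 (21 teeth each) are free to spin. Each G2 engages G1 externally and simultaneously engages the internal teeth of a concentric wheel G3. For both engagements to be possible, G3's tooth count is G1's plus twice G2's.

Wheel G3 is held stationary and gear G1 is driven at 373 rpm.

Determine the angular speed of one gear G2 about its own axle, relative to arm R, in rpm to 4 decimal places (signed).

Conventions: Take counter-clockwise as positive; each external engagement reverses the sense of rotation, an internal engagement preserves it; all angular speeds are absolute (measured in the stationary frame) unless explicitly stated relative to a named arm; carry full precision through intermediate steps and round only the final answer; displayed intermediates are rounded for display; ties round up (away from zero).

-376.1345 rpm

planetary set (30T centre, 21T on arm, 72T internal) — Willis relation
normalise by the input: solve with ω_sun = 1, then scale by 373 rpm
ring teeth: 30 + 2·21 = 72
30(ω_sun−ω_arm) = −72(ω_ring−ω_arm),  ω_ring = 0, ω_sun = 1
30(1−ω_arm) = −72(0−ω_arm)  ⇒  102·ω_arm = 30  ⇒  ω_arm = 5/17
sun–planet mesh: 30·(1−5/17) = −21·(ω_p−ω_arm)  ⇒  ω_p−ω_arm = -120/119
scale: ω_p−ω_arm = -120/119 × 373 rpm = -376.1345 rpm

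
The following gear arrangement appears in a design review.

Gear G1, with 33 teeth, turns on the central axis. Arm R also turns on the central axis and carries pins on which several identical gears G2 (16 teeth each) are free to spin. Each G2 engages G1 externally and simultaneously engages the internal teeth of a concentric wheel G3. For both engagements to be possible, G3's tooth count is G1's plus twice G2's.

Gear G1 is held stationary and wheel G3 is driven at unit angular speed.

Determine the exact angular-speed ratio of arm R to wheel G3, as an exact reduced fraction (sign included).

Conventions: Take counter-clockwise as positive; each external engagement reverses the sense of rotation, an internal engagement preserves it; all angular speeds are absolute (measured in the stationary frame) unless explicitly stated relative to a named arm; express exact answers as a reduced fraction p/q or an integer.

recognized (axles ride arm R): planetary set, 33/16/65 teeth
ring teeth: 33 + 2·16 = 65
33(ω_sun−ω_arm) = −65(ω_ring−ω_arm),  ω_sun = 0, ω_ring = 1
33(0−ω_arm) = −65(1−ω_arm)  ⇒  98·ω_arm = 65  ⇒  ω_arm = 65/98
ω_out/ω_in = 65/98

65/98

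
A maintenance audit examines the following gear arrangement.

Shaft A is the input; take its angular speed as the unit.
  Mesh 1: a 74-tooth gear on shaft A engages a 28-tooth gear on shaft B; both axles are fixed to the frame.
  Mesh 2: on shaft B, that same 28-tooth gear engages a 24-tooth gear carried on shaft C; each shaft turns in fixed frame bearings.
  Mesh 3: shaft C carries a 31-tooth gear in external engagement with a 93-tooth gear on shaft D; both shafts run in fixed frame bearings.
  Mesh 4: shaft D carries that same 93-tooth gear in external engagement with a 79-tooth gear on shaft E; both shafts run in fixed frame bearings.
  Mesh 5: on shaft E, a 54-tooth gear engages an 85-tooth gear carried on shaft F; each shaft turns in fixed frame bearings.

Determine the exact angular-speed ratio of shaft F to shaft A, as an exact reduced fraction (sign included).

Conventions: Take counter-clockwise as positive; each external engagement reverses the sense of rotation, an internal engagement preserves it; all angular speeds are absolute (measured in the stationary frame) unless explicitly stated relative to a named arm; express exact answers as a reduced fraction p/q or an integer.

-10323/13430

class = fixed-axis compound train [5 meshes; 5 ratios multiply, 5 sense flips]
mesh 1 [74T→28T]: running ratio 37/14, sense −
mesh 2 [28T→24T]: running ratio 37/12, sense +
mesh 3 [31T→93T]: running ratio 37/36, sense −
mesh 4 [93T→79T]: running ratio 1147/948, sense +
mesh 5 [54T→85T]: running ratio 10323/13430, sense −
ω_out/ω_in = -10323/13430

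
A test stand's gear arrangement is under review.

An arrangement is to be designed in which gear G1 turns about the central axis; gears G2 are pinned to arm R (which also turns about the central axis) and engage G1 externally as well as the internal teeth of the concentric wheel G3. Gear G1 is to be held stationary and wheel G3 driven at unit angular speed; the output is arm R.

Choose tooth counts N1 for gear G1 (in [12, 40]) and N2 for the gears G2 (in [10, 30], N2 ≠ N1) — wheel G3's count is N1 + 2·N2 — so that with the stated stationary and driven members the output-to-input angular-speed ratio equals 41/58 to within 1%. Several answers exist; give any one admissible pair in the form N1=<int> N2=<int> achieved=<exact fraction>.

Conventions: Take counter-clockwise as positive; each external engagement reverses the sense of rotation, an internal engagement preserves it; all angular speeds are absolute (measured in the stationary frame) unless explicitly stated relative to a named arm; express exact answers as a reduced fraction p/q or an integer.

topology: planetary set — design target 41/58, arm = carrier (Willis)
Willis with ω_sun = 0: ω_arm/ω_ring = N3/(N1+N3); set equal to 41/58  ⇒  N3/N1 = (41/58)/(1 − 41/58) = 41/17
N3 = N1 + 2·N2  ⇒  N2/N1 = (N3/N1 − 1)/2 = (41/17 − 1)/2 = 12/17
smallest multiple with N1 ≥ 12 and N2 ≥ 10: k = 1  ⇒  N1 = 1·17 = 17, N2 = 1·12 = 12 (N1 ≤ 40, N2 ≤ 30, N2 ≠ N1 ✓), N3 = 17 + 2·12 = 41
check: N3/(N1+N3) with N1 = 17, N3 = 41 gives 41/58; |achieved − target| = 0 ≤ 41/5800 ✓

N1=17 N2=12 achieved=41/58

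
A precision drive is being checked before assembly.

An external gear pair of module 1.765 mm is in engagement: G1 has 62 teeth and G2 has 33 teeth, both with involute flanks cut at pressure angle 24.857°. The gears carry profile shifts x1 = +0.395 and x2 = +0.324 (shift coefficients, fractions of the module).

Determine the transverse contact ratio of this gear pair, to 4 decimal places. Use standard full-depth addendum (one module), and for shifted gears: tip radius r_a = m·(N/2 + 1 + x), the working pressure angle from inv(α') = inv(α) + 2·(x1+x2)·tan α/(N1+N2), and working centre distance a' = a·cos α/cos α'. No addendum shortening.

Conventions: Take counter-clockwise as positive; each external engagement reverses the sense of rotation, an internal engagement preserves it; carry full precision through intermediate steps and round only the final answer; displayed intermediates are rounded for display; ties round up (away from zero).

1.4634

topology: single-mesh involute geometry — m = 1.765, 62T/33T pair
base radii: r_b1 = 49.646188, r_b2 = 26.424584
tip radii: r_a1 = 57.177175, r_a2 = 31.459360
inv(α') = inv(24.857°) + 2·(+0.395+0.324)·tan α/(62+33) = 0.03644866  ⇒  α' = 26.58709°
a' = a·cos α / cos α' = 83.8375·cos 24.857°/cos 26.58709° = 85.066078
action lengths: √(r_a1²−r_b1²) = 28.363451, √(r_a2²−r_b2²) = 17.071400
base pitch p_b = π·m·cos α = 5.031229
CR = (28.363451 + 17.071400 − 85.066078·sin 26.58709°)/5.031229 = 1.463435
contact ratio ≈ 1.4634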